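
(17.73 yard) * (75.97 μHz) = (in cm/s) 0.1232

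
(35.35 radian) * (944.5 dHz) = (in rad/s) 3339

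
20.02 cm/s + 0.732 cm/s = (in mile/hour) 0.4642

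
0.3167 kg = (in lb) 0.6982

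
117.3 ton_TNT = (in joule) 4.908e+11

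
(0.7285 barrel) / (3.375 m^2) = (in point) 97.28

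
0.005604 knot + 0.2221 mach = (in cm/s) 7563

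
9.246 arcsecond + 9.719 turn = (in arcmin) 2.099e+05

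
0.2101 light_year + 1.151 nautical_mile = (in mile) 1.235e+12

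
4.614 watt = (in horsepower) 0.006187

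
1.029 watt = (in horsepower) 0.00138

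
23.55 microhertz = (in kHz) 2.355e-08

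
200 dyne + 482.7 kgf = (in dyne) 4.734e+08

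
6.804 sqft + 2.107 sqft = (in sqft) 8.911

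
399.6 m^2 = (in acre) 0.09874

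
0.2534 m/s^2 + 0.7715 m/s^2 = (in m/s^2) 1.025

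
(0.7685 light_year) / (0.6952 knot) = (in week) 3.361e+10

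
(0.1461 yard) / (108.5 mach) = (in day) 4.185e-11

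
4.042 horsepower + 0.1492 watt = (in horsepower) 4.042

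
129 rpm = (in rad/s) 13.51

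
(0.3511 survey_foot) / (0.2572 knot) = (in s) 0.8088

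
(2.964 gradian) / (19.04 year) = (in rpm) 7.405e-10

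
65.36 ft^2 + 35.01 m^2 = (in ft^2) 442.2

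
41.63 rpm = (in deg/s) 249.8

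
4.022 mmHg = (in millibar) 5.362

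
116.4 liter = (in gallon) 30.75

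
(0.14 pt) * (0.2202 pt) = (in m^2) 3.837e-09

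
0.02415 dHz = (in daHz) 0.0002415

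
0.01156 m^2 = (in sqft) 0.1244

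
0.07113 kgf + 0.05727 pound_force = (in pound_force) 0.2141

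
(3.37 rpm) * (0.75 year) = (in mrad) 8.347e+09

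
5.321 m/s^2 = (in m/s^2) 5.321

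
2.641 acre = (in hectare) 1.069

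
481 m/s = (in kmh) 1732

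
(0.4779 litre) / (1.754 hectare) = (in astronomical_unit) 1.821e-19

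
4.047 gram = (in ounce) 0.1428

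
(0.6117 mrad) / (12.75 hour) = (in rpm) 1.273e-07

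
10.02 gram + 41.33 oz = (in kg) 1.182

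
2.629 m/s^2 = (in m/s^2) 2.629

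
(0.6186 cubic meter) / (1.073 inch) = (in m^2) 22.7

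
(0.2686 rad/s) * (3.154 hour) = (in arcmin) 1.048e+07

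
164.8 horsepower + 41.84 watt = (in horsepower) 164.9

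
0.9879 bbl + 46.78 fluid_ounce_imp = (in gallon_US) 41.84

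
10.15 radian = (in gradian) 646.2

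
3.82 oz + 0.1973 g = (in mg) 1.085e+05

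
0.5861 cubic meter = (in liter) 586.1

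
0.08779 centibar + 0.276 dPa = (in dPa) 878.2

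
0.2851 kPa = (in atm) 0.002814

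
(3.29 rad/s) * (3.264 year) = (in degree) 1.94e+10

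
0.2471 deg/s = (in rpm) 0.04118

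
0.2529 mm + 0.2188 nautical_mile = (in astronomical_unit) 2.709e-09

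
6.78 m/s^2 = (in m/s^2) 6.78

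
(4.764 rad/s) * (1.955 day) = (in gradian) 5.123e+07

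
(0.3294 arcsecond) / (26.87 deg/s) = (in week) 5.63e-12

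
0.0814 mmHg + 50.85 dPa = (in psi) 0.002312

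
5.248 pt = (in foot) 0.006074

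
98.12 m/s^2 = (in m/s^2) 98.12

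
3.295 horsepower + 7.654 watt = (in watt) 2465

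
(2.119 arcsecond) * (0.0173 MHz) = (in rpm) 1.697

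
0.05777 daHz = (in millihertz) 577.7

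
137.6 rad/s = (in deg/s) 7884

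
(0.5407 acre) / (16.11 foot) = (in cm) 4.456e+04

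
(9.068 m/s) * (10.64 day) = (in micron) 8.336e+12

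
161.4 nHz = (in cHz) 1.614e-05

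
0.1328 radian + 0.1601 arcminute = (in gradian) 8.457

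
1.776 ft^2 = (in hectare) 1.65e-05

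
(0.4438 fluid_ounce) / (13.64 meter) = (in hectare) 9.622e-11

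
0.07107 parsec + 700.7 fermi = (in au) 1.466e+04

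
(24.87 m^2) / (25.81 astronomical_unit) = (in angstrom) 0.06441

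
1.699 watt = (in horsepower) 0.002278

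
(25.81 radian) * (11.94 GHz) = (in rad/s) 3.082e+11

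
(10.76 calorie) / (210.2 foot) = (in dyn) 7.027e+04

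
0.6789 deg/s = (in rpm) 0.1132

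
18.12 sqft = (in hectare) 0.0001683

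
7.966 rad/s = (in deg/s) 456.4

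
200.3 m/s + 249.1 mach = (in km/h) 3.061e+05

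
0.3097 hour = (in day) 0.0129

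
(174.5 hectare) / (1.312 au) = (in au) 5.943e-17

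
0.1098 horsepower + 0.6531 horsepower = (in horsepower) 0.7629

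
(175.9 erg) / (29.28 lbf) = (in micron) 0.1351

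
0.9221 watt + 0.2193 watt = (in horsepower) 0.001531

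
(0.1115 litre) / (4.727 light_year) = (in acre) 6.161e-25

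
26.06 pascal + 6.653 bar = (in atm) 6.566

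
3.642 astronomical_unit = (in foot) 1.788e+12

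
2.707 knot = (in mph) 3.115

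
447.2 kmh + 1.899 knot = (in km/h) 450.7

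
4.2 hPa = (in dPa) 4200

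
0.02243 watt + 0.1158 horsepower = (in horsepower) 0.1158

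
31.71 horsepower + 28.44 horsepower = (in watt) 4.485e+04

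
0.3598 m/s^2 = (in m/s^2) 0.3598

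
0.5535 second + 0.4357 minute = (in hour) 0.007415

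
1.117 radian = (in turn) 0.1778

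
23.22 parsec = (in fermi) 7.165e+32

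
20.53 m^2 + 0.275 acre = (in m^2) 1133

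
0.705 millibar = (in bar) 0.000705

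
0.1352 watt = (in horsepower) 0.0001813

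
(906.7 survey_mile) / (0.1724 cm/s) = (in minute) 1.411e+07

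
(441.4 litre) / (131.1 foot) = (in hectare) 1.105e-06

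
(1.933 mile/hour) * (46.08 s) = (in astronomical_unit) 2.662e-10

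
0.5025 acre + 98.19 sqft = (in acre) 0.5048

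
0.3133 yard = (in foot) 0.9399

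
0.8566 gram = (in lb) 0.001888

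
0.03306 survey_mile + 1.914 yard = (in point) 1.558e+05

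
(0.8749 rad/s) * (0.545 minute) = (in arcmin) 9.835e+04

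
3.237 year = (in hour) 2.836e+04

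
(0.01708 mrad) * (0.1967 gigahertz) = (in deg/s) 1.925e+05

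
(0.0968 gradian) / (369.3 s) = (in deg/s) 0.0002359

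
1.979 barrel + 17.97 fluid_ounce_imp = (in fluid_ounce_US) 1.066e+04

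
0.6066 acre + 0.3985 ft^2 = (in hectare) 0.2455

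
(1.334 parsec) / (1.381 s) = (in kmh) 1.073e+17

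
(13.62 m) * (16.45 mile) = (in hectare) 36.06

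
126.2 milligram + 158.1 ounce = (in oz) 158.1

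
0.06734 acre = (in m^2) 272.5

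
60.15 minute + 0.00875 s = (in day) 0.04177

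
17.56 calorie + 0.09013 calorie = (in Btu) 0.06999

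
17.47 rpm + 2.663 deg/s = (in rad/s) 1.876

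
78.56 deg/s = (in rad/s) 1.371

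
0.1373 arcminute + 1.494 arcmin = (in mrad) 0.4745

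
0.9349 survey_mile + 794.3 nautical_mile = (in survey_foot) 4.831e+06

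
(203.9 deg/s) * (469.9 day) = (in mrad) 1.445e+11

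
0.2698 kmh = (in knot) 0.1457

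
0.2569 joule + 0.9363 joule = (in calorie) 0.2852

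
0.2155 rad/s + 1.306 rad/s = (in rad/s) 1.522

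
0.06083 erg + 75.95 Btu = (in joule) 8.013e+04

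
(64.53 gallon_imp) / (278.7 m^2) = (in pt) 2.984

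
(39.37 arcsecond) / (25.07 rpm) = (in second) 7.27e-05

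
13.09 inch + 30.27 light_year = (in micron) 2.864e+23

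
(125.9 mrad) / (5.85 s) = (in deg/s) 1.233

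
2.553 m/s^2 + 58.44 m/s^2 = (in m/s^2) 60.99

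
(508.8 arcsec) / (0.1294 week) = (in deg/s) 1.806e-06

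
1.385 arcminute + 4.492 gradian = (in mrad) 70.96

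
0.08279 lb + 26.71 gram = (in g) 64.26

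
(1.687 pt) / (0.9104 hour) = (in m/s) 1.816e-07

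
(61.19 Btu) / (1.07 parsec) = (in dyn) 1.955e-07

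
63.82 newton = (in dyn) 6.382e+06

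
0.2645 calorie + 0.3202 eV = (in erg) 1.107e+07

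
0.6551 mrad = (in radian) 0.0006551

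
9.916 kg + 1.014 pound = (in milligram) 1.038e+07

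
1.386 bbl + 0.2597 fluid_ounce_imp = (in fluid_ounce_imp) 7756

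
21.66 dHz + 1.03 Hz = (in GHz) 3.196e-09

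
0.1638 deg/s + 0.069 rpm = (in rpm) 0.0963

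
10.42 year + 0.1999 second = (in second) 3.286e+08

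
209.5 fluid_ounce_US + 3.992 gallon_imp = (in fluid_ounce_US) 823.2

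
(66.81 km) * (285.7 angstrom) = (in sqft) 0.02055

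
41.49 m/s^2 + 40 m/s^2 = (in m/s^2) 81.49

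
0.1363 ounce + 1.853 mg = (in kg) 0.003866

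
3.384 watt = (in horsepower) 0.004538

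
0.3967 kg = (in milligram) 3.967e+05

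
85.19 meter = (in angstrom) 8.519e+11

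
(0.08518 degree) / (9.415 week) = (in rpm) 2.493e-09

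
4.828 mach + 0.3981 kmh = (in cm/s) 1.644e+05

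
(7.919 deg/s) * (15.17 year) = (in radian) 6.612e+07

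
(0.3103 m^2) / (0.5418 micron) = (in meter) 5.727e+05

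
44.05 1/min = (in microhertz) 7.342e+05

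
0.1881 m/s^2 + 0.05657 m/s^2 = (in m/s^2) 0.2447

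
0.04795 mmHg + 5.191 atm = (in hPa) 5260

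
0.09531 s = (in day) 1.103e-06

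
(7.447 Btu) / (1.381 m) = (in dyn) 5.689e+08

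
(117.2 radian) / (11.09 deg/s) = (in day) 0.007008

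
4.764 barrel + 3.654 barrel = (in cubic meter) 1.338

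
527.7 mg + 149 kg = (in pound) 328.5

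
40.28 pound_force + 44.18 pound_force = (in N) 375.7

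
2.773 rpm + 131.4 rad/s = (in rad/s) 131.7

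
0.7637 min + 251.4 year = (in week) 1.311e+04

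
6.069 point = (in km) 2.141e-06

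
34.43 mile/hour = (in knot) 29.92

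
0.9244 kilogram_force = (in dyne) 9.065e+05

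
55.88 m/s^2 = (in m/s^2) 55.88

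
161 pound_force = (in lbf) 161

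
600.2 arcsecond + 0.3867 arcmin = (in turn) 0.000481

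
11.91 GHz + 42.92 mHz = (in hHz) 1.191e+08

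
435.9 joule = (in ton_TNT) 1.042e-07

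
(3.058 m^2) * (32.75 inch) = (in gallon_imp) 559.6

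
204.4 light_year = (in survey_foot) 6.344e+18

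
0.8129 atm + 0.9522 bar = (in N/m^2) 1.776e+05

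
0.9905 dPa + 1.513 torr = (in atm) 0.001992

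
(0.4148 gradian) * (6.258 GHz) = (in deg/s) 2.336e+09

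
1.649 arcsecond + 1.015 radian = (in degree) 58.16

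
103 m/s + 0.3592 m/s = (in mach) 0.3036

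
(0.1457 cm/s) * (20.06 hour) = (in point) 2.983e+05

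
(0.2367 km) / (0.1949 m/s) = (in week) 0.002008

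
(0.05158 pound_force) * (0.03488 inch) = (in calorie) 4.858e-05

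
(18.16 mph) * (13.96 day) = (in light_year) 1.035e-09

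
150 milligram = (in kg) 0.00015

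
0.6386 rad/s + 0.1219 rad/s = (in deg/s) 43.57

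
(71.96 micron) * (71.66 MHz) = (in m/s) 5157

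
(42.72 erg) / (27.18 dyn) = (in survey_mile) 9.766e-06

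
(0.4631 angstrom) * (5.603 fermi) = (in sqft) 2.793e-24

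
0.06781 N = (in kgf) 0.006915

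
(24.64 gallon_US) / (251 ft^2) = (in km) 4e-06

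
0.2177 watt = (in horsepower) 0.0002919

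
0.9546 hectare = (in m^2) 9546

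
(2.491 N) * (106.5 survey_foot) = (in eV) 5.047e+20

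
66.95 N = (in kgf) 6.827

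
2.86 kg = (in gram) 2860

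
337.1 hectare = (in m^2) 3.371e+06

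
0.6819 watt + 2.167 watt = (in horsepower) 0.00382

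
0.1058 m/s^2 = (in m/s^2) 0.1058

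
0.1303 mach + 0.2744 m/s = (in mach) 0.1311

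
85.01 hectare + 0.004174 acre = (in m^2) 8.501e+05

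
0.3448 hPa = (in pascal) 34.48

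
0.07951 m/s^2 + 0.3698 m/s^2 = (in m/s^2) 0.4493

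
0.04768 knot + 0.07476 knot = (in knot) 0.1224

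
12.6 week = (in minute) 1.27e+05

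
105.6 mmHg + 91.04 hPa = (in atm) 0.2288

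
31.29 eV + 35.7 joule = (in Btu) 0.03384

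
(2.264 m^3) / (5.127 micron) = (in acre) 109.1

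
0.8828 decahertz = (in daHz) 0.8828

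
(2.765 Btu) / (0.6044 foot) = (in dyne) 1.584e+09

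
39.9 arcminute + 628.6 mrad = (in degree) 36.68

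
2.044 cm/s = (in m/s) 0.02044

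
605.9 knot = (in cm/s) 3.117e+04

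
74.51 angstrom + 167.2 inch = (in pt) 1.204e+04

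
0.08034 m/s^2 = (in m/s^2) 0.08034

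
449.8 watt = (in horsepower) 0.6032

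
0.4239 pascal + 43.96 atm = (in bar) 44.54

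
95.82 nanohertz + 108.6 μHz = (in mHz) 0.1087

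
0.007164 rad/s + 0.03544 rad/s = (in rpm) 0.4068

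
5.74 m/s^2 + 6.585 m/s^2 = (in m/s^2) 12.32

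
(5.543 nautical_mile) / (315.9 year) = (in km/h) 3.71e-06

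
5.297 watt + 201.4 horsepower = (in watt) 1.502e+05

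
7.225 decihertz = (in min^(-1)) 43.35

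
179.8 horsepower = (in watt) 1.341e+05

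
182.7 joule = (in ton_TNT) 4.367e-08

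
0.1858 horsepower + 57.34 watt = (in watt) 195.9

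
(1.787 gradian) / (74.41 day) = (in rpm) 4.169e-08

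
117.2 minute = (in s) 7032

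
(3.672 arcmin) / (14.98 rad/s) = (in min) 1.188e-06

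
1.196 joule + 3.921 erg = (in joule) 1.196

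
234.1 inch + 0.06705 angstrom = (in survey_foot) 19.51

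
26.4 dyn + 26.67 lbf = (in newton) 118.6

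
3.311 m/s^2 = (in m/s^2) 3.311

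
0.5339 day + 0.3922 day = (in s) 8.002e+04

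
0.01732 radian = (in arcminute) 59.54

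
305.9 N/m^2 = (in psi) 0.04437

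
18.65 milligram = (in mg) 18.65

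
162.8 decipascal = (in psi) 0.002361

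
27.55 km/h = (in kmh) 27.55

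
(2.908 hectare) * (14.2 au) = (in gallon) 1.632e+19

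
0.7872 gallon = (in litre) 2.98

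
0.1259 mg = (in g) 0.0001259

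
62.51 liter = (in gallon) 16.51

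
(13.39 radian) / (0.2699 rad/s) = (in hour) 0.01378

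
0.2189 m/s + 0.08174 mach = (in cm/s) 2805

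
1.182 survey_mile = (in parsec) 6.165e-14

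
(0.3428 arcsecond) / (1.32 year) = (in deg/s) 2.287e-12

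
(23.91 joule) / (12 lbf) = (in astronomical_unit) 2.994e-12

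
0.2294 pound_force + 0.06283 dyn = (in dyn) 1.02e+05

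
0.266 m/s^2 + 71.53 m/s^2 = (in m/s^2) 71.8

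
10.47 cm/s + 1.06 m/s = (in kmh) 4.193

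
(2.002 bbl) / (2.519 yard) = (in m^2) 0.1382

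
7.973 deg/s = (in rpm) 1.329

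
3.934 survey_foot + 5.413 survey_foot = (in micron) 2.849e+06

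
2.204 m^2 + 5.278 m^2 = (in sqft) 80.54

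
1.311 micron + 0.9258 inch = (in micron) 2.352e+04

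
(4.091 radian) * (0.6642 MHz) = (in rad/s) 2.717e+06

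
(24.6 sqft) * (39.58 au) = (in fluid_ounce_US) 4.576e+17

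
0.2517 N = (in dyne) 2.517e+04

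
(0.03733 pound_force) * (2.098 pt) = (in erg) 1229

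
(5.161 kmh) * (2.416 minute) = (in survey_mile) 0.1291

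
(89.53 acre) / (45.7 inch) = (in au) 2.086e-06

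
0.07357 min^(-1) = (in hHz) 1.226e-05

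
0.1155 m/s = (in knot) 0.2245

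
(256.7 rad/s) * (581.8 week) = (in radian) 9.033e+10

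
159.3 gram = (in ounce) 5.619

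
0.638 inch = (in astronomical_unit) 1.083e-13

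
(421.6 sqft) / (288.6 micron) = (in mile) 84.33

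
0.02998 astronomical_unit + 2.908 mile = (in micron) 4.485e+15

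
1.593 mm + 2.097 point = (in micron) 2333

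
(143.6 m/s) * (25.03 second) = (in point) 1.019e+07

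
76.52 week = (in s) 4.628e+07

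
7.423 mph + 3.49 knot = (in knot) 9.94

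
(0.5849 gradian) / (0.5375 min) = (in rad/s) 0.0002849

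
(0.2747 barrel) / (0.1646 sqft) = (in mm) 2856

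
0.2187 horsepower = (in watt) 163.1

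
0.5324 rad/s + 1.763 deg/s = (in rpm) 5.378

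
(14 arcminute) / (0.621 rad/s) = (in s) 0.006558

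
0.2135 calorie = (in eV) 5.575e+18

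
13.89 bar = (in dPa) 1.389e+07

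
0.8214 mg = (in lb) 1.811e-06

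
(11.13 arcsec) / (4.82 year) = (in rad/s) 3.55e-13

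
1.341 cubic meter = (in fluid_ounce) 4.534e+04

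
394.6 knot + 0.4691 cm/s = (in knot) 394.6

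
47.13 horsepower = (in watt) 3.514e+04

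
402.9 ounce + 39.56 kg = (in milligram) 5.098e+07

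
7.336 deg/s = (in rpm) 1.223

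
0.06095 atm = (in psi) 0.8957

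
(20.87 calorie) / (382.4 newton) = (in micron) 2.283e+05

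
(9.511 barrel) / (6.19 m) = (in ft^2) 2.629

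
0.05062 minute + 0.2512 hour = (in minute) 15.12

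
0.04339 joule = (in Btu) 4.113e-05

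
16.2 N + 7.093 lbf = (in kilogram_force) 4.869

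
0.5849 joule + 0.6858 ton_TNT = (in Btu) 2.72e+06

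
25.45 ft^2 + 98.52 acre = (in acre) 98.52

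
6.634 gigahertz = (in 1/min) 3.98e+11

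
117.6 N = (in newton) 117.6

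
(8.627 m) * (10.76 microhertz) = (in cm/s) 0.009283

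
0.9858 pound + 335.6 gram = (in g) 782.8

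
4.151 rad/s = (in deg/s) 237.8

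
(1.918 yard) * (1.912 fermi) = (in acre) 8.286e-19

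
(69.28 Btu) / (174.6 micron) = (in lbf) 9.411e+07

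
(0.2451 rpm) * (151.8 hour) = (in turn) 2232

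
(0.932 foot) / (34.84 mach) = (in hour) 6.652e-09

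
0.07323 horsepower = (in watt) 54.61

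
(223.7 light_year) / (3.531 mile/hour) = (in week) 2.217e+12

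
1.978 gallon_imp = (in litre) 8.992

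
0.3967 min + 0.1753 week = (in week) 0.1753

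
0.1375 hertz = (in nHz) 1.375e+08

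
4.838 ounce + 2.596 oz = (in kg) 0.2108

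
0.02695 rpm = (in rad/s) 0.002822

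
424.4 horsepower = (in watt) 3.165e+05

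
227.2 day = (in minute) 3.272e+05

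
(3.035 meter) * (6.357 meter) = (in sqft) 207.7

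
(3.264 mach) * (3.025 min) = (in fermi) 2.017e+20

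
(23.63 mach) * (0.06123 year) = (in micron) 1.554e+16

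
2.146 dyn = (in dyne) 2.146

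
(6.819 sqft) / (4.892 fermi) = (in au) 865.6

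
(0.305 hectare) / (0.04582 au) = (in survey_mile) 2.765e-10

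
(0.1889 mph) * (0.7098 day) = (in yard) 5664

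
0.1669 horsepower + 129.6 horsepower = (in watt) 9.677e+04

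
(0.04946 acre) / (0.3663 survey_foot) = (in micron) 1.793e+09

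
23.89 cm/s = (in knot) 0.4644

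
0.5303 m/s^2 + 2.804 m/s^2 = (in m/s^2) 3.334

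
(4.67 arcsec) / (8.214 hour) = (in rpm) 7.311e-09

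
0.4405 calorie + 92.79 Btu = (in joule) 9.79e+04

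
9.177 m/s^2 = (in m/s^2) 9.177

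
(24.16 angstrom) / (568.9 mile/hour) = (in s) 9.5e-12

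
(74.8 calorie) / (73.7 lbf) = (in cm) 95.46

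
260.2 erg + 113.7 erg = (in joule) 3.739e-05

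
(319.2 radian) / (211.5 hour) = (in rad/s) 0.0004192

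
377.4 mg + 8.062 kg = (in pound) 17.77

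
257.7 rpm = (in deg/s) 1546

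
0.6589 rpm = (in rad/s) 0.069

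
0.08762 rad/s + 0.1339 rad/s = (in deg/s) 12.69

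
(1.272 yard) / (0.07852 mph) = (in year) 1.051e-06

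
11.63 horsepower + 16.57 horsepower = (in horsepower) 28.2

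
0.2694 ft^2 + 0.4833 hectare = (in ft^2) 5.202e+04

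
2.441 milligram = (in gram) 0.002441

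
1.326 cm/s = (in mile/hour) 0.02966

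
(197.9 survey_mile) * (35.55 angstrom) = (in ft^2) 0.01219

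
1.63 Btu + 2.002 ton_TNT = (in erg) 8.376e+16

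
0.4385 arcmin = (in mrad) 0.1276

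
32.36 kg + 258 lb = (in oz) 5269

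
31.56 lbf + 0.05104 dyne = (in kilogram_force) 14.32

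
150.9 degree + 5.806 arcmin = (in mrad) 2635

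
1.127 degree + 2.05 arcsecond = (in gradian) 1.253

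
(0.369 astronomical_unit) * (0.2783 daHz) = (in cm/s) 1.536e+13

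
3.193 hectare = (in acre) 7.89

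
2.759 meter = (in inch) 108.6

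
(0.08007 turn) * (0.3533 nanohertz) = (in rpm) 1.697e-09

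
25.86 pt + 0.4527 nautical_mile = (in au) 5.604e-09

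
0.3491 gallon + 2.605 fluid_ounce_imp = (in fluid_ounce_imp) 49.11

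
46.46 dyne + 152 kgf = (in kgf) 152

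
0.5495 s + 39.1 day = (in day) 39.1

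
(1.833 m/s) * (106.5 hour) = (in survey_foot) 2.306e+06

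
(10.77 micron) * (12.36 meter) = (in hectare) 1.331e-08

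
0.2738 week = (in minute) 2760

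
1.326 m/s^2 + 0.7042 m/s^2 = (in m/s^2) 2.03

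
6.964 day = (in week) 0.9949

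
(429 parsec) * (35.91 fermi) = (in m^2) 4.754e+05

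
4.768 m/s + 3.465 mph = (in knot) 12.28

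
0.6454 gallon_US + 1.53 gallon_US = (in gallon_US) 2.175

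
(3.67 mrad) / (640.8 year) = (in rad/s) 1.816e-13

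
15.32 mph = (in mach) 0.02011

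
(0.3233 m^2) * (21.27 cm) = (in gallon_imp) 15.13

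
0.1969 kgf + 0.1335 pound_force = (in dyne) 2.525e+05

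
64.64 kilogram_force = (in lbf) 142.5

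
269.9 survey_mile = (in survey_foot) 1.425e+06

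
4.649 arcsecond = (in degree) 0.001291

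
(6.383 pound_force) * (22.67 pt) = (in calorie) 0.05427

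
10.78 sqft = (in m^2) 1.001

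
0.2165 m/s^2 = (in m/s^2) 0.2165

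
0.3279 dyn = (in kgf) 3.344e-07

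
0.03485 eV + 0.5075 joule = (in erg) 5.075e+06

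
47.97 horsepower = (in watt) 3.577e+04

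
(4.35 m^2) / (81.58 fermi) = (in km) 5.332e+10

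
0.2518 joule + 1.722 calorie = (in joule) 7.457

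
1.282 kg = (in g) 1282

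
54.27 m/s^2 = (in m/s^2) 54.27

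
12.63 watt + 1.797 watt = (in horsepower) 0.01935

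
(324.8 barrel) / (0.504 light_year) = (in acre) 2.676e-18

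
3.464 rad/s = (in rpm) 33.08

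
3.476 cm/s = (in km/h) 0.1251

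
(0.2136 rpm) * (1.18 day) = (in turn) 362.9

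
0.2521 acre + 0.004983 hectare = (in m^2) 1070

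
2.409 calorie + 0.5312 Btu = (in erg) 5.705e+09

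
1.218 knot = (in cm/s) 62.66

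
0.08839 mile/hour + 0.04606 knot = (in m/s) 0.06321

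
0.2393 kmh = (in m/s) 0.06647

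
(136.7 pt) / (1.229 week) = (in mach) 1.905e-10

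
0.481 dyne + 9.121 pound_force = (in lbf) 9.121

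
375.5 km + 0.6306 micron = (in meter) 3.755e+05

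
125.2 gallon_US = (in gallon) 125.2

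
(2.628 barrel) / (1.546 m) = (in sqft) 2.909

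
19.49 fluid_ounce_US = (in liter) 0.5764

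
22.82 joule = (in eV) 1.424e+20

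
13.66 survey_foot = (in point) 1.18e+04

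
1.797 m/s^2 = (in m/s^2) 1.797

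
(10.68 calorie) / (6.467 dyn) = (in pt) 1.959e+09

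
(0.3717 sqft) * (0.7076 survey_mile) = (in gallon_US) 1.039e+04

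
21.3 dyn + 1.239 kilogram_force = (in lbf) 2.732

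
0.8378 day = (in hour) 20.11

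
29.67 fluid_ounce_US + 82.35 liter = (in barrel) 0.5235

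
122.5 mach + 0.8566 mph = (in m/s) 4.171e+04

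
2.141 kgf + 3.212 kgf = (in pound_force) 11.8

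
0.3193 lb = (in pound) 0.3193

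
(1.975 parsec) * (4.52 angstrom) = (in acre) 6807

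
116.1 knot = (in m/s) 59.73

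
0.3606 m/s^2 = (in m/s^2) 0.3606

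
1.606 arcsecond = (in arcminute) 0.02677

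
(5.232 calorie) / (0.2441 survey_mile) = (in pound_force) 0.01253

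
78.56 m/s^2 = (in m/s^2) 78.56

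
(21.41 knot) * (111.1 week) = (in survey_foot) 2.428e+09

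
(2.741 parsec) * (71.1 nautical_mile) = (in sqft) 1.199e+23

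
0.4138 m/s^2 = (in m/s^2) 0.4138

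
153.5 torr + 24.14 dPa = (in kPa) 20.47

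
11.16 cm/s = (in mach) 0.0003278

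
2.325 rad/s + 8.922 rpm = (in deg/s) 186.7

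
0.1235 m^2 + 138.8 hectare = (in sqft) 1.494e+07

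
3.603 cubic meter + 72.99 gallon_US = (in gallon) 1025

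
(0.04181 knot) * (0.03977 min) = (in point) 145.5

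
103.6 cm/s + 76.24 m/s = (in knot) 150.2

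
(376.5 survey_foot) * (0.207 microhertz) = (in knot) 4.618e-05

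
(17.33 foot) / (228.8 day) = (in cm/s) 2.672e-05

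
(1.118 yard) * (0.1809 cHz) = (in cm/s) 0.1849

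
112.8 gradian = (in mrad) 1772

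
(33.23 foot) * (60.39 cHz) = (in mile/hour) 13.68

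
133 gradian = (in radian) 2.089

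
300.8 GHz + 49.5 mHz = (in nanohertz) 3.008e+20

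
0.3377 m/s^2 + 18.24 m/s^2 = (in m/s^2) 18.58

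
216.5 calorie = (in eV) 5.654e+21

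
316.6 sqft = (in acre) 0.007268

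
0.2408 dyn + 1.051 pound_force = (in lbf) 1.051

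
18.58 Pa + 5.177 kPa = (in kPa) 5.196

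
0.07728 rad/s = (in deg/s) 4.428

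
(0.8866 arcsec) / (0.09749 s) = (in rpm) 0.000421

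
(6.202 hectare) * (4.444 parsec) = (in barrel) 5.349e+22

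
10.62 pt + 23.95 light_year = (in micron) 2.266e+23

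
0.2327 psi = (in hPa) 16.04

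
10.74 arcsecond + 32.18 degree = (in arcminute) 1931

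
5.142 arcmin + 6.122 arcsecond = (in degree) 0.0874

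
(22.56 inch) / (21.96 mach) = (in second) 7.663e-05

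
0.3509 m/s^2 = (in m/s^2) 0.3509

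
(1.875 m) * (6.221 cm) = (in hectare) 1.166e-05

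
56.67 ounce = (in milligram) 1.607e+06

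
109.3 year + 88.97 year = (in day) 7.237e+04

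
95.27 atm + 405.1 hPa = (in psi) 1406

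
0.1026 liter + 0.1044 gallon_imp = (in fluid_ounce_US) 19.52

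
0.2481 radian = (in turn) 0.03949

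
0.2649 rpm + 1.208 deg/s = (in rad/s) 0.04882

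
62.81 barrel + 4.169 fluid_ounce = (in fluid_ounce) 3.377e+05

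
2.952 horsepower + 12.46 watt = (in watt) 2214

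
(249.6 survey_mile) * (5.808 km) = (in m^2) 2.333e+09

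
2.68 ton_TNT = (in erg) 1.121e+17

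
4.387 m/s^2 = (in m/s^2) 4.387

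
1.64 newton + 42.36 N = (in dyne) 4.4e+06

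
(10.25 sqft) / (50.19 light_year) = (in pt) 5.685e-15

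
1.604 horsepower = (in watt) 1196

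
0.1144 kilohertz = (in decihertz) 1144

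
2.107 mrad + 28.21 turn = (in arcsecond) 3.656e+07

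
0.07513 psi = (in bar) 0.00518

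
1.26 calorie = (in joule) 5.272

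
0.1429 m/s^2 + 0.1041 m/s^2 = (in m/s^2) 0.247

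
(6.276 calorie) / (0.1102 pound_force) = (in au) 3.581e-10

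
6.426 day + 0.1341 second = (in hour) 154.2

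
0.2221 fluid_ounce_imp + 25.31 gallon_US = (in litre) 95.82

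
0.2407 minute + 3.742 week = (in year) 0.07176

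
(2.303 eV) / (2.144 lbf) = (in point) 1.097e-16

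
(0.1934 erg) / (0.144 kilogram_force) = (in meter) 1.37e-08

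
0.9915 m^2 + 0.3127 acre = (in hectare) 0.1266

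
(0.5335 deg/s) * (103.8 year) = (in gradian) 1.94e+09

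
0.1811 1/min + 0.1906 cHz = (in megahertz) 4.924e-09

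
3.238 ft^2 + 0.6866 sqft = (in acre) 9.01e-05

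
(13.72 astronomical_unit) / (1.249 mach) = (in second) 4.826e+09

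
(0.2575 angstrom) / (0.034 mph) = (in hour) 4.706e-13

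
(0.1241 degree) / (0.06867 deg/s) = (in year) 5.731e-08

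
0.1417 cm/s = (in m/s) 0.001417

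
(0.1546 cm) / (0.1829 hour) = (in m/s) 2.348e-06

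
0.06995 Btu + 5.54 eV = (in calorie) 17.64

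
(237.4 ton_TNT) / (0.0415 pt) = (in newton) 6.785e+16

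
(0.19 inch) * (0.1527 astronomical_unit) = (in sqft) 1.187e+09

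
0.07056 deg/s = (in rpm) 0.01176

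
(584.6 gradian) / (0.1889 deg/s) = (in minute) 46.42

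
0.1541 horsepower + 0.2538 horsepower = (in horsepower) 0.4079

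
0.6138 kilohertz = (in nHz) 6.138e+11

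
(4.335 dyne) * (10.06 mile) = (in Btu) 0.0006652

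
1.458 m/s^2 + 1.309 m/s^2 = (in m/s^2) 2.767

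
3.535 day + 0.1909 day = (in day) 3.726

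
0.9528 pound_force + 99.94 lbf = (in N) 448.8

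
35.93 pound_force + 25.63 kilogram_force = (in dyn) 4.112e+07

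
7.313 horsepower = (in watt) 5453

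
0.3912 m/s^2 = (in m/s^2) 0.3912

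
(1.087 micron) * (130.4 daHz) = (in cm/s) 0.1417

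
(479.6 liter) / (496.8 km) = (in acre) 2.386e-10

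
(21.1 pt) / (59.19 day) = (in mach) 4.275e-12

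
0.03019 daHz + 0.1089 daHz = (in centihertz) 139.1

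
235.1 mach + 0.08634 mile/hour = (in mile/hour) 1.791e+05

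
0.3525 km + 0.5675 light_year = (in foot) 1.761e+16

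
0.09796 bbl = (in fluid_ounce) 526.6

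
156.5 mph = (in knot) 136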